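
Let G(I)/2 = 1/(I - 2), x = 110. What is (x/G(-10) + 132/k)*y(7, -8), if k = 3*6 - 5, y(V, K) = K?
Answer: 67584/13 ≈ 5198.8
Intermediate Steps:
k = 13 (k = 18 - 5 = 13)
G(I) = 2/(-2 + I) (G(I) = 2/(I - 2) = 2/(-2 + I))
(x/G(-10) + 132/k)*y(7, -8) = (110/((2/(-2 - 10))) + 132/13)*(-8) = (110/((2/(-12))) + 132*(1/13))*(-8) = (110/((2*(-1/12))) + 132/13)*(-8) = (110/(-⅙) + 132/13)*(-8) = (110*(-6) + 132/13)*(-8) = (-660 + 132/13)*(-8) = -8448/13*(-8) = 67584/13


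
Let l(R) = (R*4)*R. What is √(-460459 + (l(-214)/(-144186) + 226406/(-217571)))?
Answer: I*√113287334293013886173264901/15685346103 ≈ 678.57*I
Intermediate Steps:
l(R) = 4*R² (l(R) = (4*R)*R = 4*R²)
√(-460459 + (l(-214)/(-144186) + 226406/(-217571))) = √(-460459 + ((4*(-214)²)/(-144186) + 226406/(-217571))) = √(-460459 + ((4*45796)*(-1/144186) + 226406*(-1/217571))) = √(-460459 + (183184*(-1/144186) - 226406/217571)) = √(-460459 + (-91592/72093 - 226406/217571)) = √(-460459 - 36250050790/15685346103) = √(-7222495031292067/15685346103) = I*√113287334293013886173264901/15685346103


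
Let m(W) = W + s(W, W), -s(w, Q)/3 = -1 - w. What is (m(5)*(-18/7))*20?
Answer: -8280/7 ≈ -1182.9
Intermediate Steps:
s(w, Q) = 3 + 3*w (s(w, Q) = -3*(-1 - w) = 3 + 3*w)
m(W) = 3 + 4*W (m(W) = W + (3 + 3*W) = 3 + 4*W)
(m(5)*(-18/7))*20 = ((3 + 4*5)*(-18/7))*20 = ((3 + 20)*(-18*⅐))*20 = (23*(-18/7))*20 = -414/7*20 = -8280/7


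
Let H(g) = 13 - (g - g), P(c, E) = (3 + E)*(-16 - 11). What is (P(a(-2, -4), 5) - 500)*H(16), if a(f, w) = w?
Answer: -9308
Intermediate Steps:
P(c, E) = -81 - 27*E (P(c, E) = (3 + E)*(-27) = -81 - 27*E)
H(g) = 13 (H(g) = 13 - 1*0 = 13 + 0 = 13)
(P(a(-2, -4), 5) - 500)*H(16) = ((-81 - 27*5) - 500)*13 = ((-81 - 135) - 500)*13 = (-216 - 500)*13 = -716*13 = -9308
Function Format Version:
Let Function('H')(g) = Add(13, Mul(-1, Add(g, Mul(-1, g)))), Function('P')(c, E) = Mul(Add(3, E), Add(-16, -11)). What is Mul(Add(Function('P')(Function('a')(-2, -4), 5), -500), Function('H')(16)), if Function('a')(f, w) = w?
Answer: -9308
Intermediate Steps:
Function('P')(c, E) = Add(-81, Mul(-27, E)) (Function('P')(c, E) = Mul(Add(3, E), -27) = Add(-81, Mul(-27, E)))
Function('H')(g) = 13 (Function('H')(g) = Add(13, Mul(-1, 0)) = Add(13, 0) = 13)
Mul(Add(Function('P')(Function('a')(-2, -4), 5), -500), Function('H')(16)) = Mul(Add(Add(-81, Mul(-27, 5)), -500), 13) = Mul(Add(Add(-81, -135), -500), 13) = Mul(Add(-216, -500), 13) = Mul(-716, 13) = -9308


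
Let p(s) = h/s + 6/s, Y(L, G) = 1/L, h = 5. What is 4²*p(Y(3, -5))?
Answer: 528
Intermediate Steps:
p(s) = 11/s (p(s) = 5/s + 6/s = 11/s)
4²*p(Y(3, -5)) = 4²*(11/(1/3)) = 16*(11/(⅓)) = 16*(11*3) = 16*33 = 528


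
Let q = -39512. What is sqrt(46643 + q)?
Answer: sqrt(7131) ≈ 84.445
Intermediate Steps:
sqrt(46643 + q) = sqrt(46643 - 39512) = sqrt(7131)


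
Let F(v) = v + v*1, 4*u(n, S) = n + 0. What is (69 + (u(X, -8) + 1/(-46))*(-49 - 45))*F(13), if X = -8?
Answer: 154908/23 ≈ 6735.1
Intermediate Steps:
u(n, S) = n/4 (u(n, S) = (n + 0)/4 = n/4)
F(v) = 2*v (F(v) = v + v = 2*v)
(69 + (u(X, -8) + 1/(-46))*(-49 - 45))*F(13) = (69 + ((¼)*(-8) + 1/(-46))*(-49 - 45))*(2*13) = (69 + (-2 - 1/46)*(-94))*26 = (69 - 93/46*(-94))*26 = (69 + 4371/23)*26 = (5958/23)*26 = 154908/23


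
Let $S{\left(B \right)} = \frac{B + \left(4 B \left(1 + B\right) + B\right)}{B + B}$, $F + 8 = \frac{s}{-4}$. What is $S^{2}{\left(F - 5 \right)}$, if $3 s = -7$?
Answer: $\frac{17161}{36} \approx 476.69$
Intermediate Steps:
$s = - \frac{7}{3}$ ($s = \frac{1}{3} \left(-7\right) = - \frac{7}{3} \approx -2.3333$)
$F = - \frac{89}{12}$ ($F = -8 - \frac{7}{3 \left(-4\right)} = -8 - - \frac{7}{12} = -8 + \frac{7}{12} = - \frac{89}{12} \approx -7.4167$)
$S{\left(B \right)} = \frac{2 B + 4 B \left(1 + B\right)}{2 B}$ ($S{\left(B \right)} = \frac{B + \left(4 B \left(1 + B\right) + B\right)}{2 B} = \left(B + \left(B + 4 B \left(1 + B\right)\right)\right) \frac{1}{2 B} = \left(2 B + 4 B \left(1 + B\right)\right) \frac{1}{2 B} = \frac{2 B + 4 B \left(1 + B\right)}{2 B}$)
$S^{2}{\left(F - 5 \right)} = \left(3 + 2 \left(- \frac{89}{12} - 5\right)\right)^{2} = \left(3 + 2 \left(- \frac{149}{12}\right)\right)^{2} = \left(3 - \frac{149}{6}\right)^{2} = \left(- \frac{131}{6}\right)^{2} = \frac{17161}{36}$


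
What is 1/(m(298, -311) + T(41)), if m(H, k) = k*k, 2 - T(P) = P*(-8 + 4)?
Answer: 1/96887 ≈ 1.0321e-5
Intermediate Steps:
T(P) = 2 + 4*P (T(P) = 2 - P*(-8 + 4) = 2 - P*(-4) = 2 - (-4)*P = 2 + 4*P)
m(H, k) = k²
1/(m(298, -311) + T(41)) = 1/((-311)² + (2 + 4*41)) = 1/(96721 + (2 + 164)) = 1/(96721 + 166) = 1/96887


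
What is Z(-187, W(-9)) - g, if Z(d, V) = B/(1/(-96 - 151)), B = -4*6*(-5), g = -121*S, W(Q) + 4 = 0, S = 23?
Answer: -26857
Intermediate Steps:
W(Q) = -4 (W(Q) = -4 + 0 = -4)
g = -2783 (g = -121*23 = -2783)
B = 120 (B = -24*(-5) = 120)
Z(d, V) = -29640 (Z(d, V) = 120/(1/(-96 - 151)) = 120/(1/(-247)) = 120/(-1/247) = 120*(-247) = -29640)
Z(-187, W(-9)) - g = -29640 - 1*(-2783) = -29640 + 2783 = -26857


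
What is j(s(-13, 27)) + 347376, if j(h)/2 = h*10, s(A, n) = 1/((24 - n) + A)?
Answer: 1389499/4 ≈ 3.4738e+5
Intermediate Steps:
s(A, n) = 1/(24 + A - n)
j(h) = 20*h (j(h) = 2*(h*10) = 2*(10*h) = 20*h)
j(s(-13, 27)) + 347376 = 20/(24 - 13 - 1*27) + 347376 = 20/(24 - 13 - 27) + 347376 = 20/(-16) + 347376 = 20*(-1/16) + 347376 = -5/4 + 347376 = 1389499/4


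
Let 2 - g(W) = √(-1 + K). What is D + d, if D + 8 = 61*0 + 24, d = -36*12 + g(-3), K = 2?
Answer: -415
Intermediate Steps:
g(W) = 1 (g(W) = 2 - √(-1 + 2) = 2 - √1 = 2 - 1*1 = 2 - 1 = 1)
d = -431 (d = -36*12 + 1 = -432 + 1 = -431)
D = 16 (D = -8 + (61*0 + 24) = -8 + (0 + 24) = -8 + 24 = 16)
D + d = 16 - 431 = -415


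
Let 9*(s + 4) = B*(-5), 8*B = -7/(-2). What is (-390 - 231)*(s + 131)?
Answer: -1259457/16 ≈ -78716.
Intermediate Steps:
B = 7/16 (B = (-7/(-2))/8 = (-7*(-1/2))/8 = (1/8)*(7/2) = 7/16 ≈ 0.43750)
s = -611/144 (s = -4 + ((7/16)*(-5))/9 = -4 + (1/9)*(-35/16) = -4 - 35/144 = -611/144 ≈ -4.2431)
(-390 - 231)*(s + 131) = (-390 - 231)*(-611/144 + 131) = -621*18253/144 = -1259457/16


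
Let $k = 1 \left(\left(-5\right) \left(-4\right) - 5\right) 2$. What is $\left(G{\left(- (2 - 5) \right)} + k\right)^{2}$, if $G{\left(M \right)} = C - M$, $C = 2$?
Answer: $841$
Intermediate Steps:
$k = 30$ ($k = 1 \left(20 - 5\right) 2 = 1 \cdot 15 \cdot 2 = 15 \cdot 2 = 30$)
$G{\left(M \right)} = 2 - M$
$\left(G{\left(- (2 - 5) \right)} + k\right)^{2} = \left(\left(2 - - (2 - 5)\right) + 30\right)^{2} = \left(\left(2 - \left(-1\right) \left(-3\right)\right) + 30\right)^{2} = \left(\left(2 - 3\right) + 30\right)^{2} = \left(-1 + 30\right)^{2} = 29^{2} = 841$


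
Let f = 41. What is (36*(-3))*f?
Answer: -4428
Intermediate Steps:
(36*(-3))*f = (36*(-3))*41 = -108*41 = -4428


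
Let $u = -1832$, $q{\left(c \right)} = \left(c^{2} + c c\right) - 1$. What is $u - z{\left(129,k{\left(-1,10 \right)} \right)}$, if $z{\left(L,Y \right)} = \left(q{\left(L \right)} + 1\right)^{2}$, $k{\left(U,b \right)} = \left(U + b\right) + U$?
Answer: $-1107693356$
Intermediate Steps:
$k{\left(U,b \right)} = b + 2 U$
$q{\left(c \right)} = -1 + 2 c^{2}$ ($q{\left(c \right)} = \left(c^{2} + c^{2}\right) - 1 = 2 c^{2} - 1 = -1 + 2 c^{2}$)
$z{\left(L,Y \right)} = 4 L^{4}$ ($z{\left(L,Y \right)} = \left(\left(-1 + 2 L^{2}\right) + 1\right)^{2} = \left(2 L^{2}\right)^{2} = 4 L^{4}$)
$u - z{\left(129,k{\left(-1,10 \right)} \right)} = -1832 - 4 \cdot 129^{4} = -1832 - 4 \cdot 276922881 = -1832 - 1107691524 = -1107693356$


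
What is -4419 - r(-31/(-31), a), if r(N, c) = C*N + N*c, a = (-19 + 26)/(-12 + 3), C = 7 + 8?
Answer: -39899/9 ≈ -4433.2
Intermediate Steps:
C = 15
a = -7/9 (a = 7/(-9) = 7*(-1/9) = -7/9 ≈ -0.77778)
r(N, c) = 15*N + N*c
-4419 - r(-31/(-31), a) = -4419 - (-31/(-31))*(15 - 7/9) = -4419 - (-31*(-1/31))*128/9 = -4419 - 128/9 = -39899/9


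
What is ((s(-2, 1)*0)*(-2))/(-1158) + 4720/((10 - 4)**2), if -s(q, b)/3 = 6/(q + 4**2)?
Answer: 1180/9 ≈ 131.11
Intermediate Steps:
s(q, b) = -18/(16 + q) (s(q, b) = -18/(q + 4**2) = -18/(q + 16) = -18/(16 + q))
((s(-2, 1)*0)*(-2))/(-1158) + 4720/((10 - 4)**2) = ((-18/(16 - 2)*0)*(-2))/(-1158) + 4720/((10 - 4)**2) = ((-18/14*0)*(-2))*(-1/1158) + 4720/(6**2) = ((-18*1/14*0)*(-2))*(-1/1158) + 4720/36 = (-9/7*0*(-2))*(-1/1158) + 4720*(1/36) = (0*(-2))*(-1/1158) + 1180/9 = 0*(-1/1158) + 1180/9 = 0 + 1180/9 = 1180/9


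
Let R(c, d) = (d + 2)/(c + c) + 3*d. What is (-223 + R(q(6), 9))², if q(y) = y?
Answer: 5480281/144 ≈ 38058.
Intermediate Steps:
R(c, d) = 3*d + (2 + d)/(2*c) (R(c, d) = (2 + d)/((2*c)) + 3*d = (2 + d)*(1/(2*c)) + 3*d = (2 + d)/(2*c) + 3*d = 3*d + (2 + d)/(2*c))
(-223 + R(q(6), 9))² = (-223 + (½)*(2 + 9 + 6*6*9)/6)² = (-223 + (½)*(⅙)*(2 + 9 + 324))² = (-223 + (½)*(⅙)*335)² = (-223 + 335/12)² = (-2341/12)² = 5480281/144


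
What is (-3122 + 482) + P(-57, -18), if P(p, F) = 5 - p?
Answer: -2578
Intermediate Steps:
(-3122 + 482) + P(-57, -18) = (-3122 + 482) + (5 - 1*(-57)) = -2640 + (5 + 57) = -2640 + 62 = -2578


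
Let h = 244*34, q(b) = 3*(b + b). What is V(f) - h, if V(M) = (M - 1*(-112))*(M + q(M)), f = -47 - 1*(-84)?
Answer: 30295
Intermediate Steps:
f = 37 (f = -47 + 84 = 37)
q(b) = 6*b (q(b) = 3*(2*b) = 6*b)
h = 8296
V(M) = 7*M*(112 + M) (V(M) = (M - 1*(-112))*(M + 6*M) = (M + 112)*(7*M) = (112 + M)*(7*M) = 7*M*(112 + M))
V(f) - h = 7*37*(112 + 37) - 1*8296 = 7*37*149 - 8296 = 38591 - 8296 = 30295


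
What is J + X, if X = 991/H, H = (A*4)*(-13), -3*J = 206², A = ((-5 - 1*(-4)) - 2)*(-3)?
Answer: -6621007/468 ≈ -14147.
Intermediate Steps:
A = 9 (A = ((-5 + 4) - 2)*(-3) = (-1 - 2)*(-3) = -3*(-3) = 9)
J = -42436/3 (J = -⅓*206² = -⅓*42436 = -42436/3 ≈ -14145.)
H = -468 (H = (9*4)*(-13) = 36*(-13) = -468)
X = -991/468 (X = 991/(-468) = 991*(-1/468) = -991/468 ≈ -2.1175)
J + X = -42436/3 - 991/468 = -6621007/468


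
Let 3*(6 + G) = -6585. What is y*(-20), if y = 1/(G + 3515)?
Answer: -10/657 ≈ -0.015221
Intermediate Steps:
G = -2201 (G = -6 + (⅓)*(-6585) = -6 - 2195 = -2201)
y = 1/1314 (y = 1/(-2201 + 3515) = 1/1314 ≈ 0.00076103)
y*(-20) = (1/1314)*(-20) = -10/657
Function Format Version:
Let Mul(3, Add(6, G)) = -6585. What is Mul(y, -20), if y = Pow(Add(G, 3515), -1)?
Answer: Rational(-10, 657) ≈ -0.015221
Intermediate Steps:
G = -2201 (G = Add(-6, Mul(Rational(1, 3), -6585)) = Add(-6, -2195) = -2201)
y = Rational(1, 1314) (y = Pow(Add(-2201, 3515), -1) = Pow(1314, -1) = Rational(1, 1314) ≈ 0.00076103)
Mul(y, -20) = Mul(Rational(1, 1314), -20) = Rational(-10, 657)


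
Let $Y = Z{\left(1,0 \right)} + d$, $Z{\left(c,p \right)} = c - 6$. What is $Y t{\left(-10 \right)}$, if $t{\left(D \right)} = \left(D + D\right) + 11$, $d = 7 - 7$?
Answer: $45$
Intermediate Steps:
$Z{\left(c,p \right)} = -6 + c$ ($Z{\left(c,p \right)} = c - 6 = -6 + c$)
$d = 0$ ($d = 7 - 7 = 0$)
$t{\left(D \right)} = 11 + 2 D$ ($t{\left(D \right)} = 2 D + 11 = 11 + 2 D$)
$Y = -5$ ($Y = \left(-6 + 1\right) + 0 = -5 + 0 = -5$)
$Y t{\left(-10 \right)} = - 5 \left(11 + 2 \left(-10\right)\right) = - 5 \left(11 - 20\right) = \left(-5\right) \left(-9\right) = 45$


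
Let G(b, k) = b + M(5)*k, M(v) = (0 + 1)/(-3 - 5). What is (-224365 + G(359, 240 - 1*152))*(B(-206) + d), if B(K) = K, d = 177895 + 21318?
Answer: -44580951119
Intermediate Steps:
d = 199213
M(v) = -⅛ (M(v) = 1/(-8) = 1*(-⅛) = -⅛)
G(b, k) = b - k/8
(-224365 + G(359, 240 - 1*152))*(B(-206) + d) = (-224365 + (359 - (240 - 1*152)/8))*(-206 + 199213) = (-224365 + (359 - (240 - 152)/8))*199007 = (-224365 + (359 - ⅛*88))*199007 = (-224365 + (359 - 11))*199007 = (-224365 + 348)*199007 = -224017*199007 = -44580951119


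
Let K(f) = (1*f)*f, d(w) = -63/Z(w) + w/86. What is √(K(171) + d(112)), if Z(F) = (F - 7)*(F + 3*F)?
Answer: √4239010738655/12040 ≈ 171.00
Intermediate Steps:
Z(F) = 4*F*(-7 + F) (Z(F) = (-7 + F)*(4*F) = 4*F*(-7 + F))
d(w) = w/86 - 63/(4*w*(-7 + w)) (d(w) = -63*1/(4*w*(-7 + w)) + w/86 = -63/(4*w*(-7 + w)) + w*(1/86) = -63/(4*w*(-7 + w)) + w/86 = w/86 - 63/(4*w*(-7 + w)))
K(f) = f² (K(f) = f*f = f²)
√(K(171) + d(112)) = √(171² + (1/172)*(-2709 + 2*112²*(-7 + 112))/(112*(-7 + 112))) = √(29241 + (1/172)*(1/112)*(-2709 + 2*12544*105)/105) = √(29241 + (1/172)*(1/112)*(1/105)*(-2709 + 2634240)) = √(29241 + (1/172)*(1/112)*(1/105)*2631531) = √(29241 + 125311/96320) = √(2816618431/96320) = √4239010738655/12040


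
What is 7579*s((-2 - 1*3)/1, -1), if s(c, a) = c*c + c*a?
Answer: 227370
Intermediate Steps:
s(c, a) = c² + a*c
7579*s((-2 - 1*3)/1, -1) = 7579*(((-2 - 1*3)/1)*(-1 + (-2 - 1*3)/1)) = 7579*(((-2 - 3)*1)*(-1 + (-2 - 3)*1)) = 7579*((-5*1)*(-1 - 5*1)) = 7579*(-5*(-1 - 5)) = 7579*(-5*(-6)) = 7579*30 = 227370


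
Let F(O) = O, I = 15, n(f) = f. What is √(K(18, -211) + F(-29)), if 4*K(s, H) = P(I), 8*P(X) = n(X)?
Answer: I*√1826/8 ≈ 5.3415*I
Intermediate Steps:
P(X) = X/8
K(s, H) = 15/32 (K(s, H) = ((⅛)*15)/4 = (¼)*(15/8) = 15/32)
√(K(18, -211) + F(-29)) = √(15/32 - 29) = √(-913/32) = I*√1826/8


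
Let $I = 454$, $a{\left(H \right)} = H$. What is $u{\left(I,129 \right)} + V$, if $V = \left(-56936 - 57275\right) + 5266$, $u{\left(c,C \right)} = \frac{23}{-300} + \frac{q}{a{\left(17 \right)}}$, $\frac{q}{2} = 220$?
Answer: $- \frac{555487891}{5100} \approx -1.0892 \cdot 10^{5}$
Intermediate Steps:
$q = 440$ ($q = 2 \cdot 220 = 440$)
$u{\left(c,C \right)} = \frac{131609}{5100}$ ($u{\left(c,C \right)} = \frac{23}{-300} + \frac{440}{17} = 23 \left(- \frac{1}{300}\right) + 440 \cdot \frac{1}{17} = - \frac{23}{300} + \frac{440}{17} = \frac{131609}{5100}$)
$V = -108945$ ($V = \left(-56936 - 57275\right) + 5266 = -114211 + 5266 = -108945$)
$u{\left(I,129 \right)} + V = \frac{131609}{5100} - 108945 = - \frac{555487891}{5100}$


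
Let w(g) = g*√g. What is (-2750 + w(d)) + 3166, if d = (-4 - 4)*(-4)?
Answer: 416 + 128*√2 ≈ 597.02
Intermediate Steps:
d = 32 (d = -8*(-4) = 32)
w(g) = g^(3/2)
(-2750 + w(d)) + 3166 = (-2750 + 32^(3/2)) + 3166 = (-2750 + 128*√2) + 3166 = 416 + 128*√2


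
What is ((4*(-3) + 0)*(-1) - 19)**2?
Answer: 49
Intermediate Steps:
((4*(-3) + 0)*(-1) - 19)**2 = ((-12 + 0)*(-1) - 19)**2 = (-12*(-1) - 19)**2 = (12 - 19)**2 = (-7)**2 = 49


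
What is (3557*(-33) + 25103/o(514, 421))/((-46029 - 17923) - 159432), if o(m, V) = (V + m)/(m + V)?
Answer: 46139/111692 ≈ 0.41309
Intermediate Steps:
o(m, V) = 1 (o(m, V) = (V + m)/(V + m) = 1)
(3557*(-33) + 25103/o(514, 421))/((-46029 - 17923) - 159432) = (3557*(-33) + 25103/1)/((-46029 - 17923) - 159432) = (-117381 + 25103*1)/(-63952 - 159432) = (-117381 + 25103)/(-223384) = -92278*(-1/223384) = 46139/111692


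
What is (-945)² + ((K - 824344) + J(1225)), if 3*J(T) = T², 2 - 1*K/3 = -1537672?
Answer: 15545734/3 ≈ 5.1819e+6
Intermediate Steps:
K = 4613022 (K = 6 - 3*(-1537672) = 6 + 4613016 = 4613022)
J(T) = T²/3
(-945)² + ((K - 824344) + J(1225)) = (-945)² + ((4613022 - 824344) + (⅓)*1225²) = 893025 + (3788678 + (⅓)*1500625) = 893025 + (3788678 + 1500625/3) = 893025 + 12866659/3 = 15545734/3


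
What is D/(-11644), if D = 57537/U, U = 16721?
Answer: -57537/194699324 ≈ -0.00029552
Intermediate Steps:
D = 57537/16721 ≈ 3.4410
D/(-11644) = (57537/16721)/(-11644) = (57537/16721)*(-1/11644) = -57537/194699324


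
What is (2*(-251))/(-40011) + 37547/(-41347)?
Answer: -1481536823/1654334817 ≈ -0.89555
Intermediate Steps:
(2*(-251))/(-40011) + 37547/(-41347) = -502*(-1/40011) + 37547*(-1/41347) = 502/40011 - 37547/41347 = -1481536823/1654334817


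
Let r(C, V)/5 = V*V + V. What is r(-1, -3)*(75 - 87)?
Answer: -360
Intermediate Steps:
r(C, V) = 5*V + 5*V**2 (r(C, V) = 5*(V*V + V) = 5*(V**2 + V) = 5*(V + V**2) = 5*V + 5*V**2)
r(-1, -3)*(75 - 87) = (5*(-3)*(1 - 3))*(75 - 87) = (5*(-3)*(-2))*(-12) = 30*(-12) = -360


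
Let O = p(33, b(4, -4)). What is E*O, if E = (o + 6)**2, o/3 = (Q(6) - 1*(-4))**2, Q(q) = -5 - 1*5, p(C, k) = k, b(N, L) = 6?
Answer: 77976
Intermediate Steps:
O = 6
Q(q) = -10 (Q(q) = -5 - 5 = -10)
o = 108 (o = 3*(-10 - 1*(-4))**2 = 3*(-10 + 4)**2 = 3*(-6)**2 = 3*36 = 108)
E = 12996 (E = (108 + 6)**2 = 114**2 = 12996)
E*O = 12996*6 = 77976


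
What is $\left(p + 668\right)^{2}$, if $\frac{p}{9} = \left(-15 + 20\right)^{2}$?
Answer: $797449$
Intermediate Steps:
$p = 225$ ($p = 9 \left(-15 + 20\right)^{2} = 9 \cdot 5^{2} = 9 \cdot 25 = 225$)
$\left(p + 668\right)^{2} = \left(225 + 668\right)^{2} = 893^{2} = 797449$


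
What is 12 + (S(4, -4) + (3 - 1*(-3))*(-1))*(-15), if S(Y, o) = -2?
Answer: 132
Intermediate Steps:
12 + (S(4, -4) + (3 - 1*(-3))*(-1))*(-15) = 12 + (-2 + (3 - 1*(-3))*(-1))*(-15) = 12 + (-2 + (3 + 3)*(-1))*(-15) = 12 + (-2 + 6*(-1))*(-15) = 12 + (-2 - 6)*(-15) = 12 - 8*(-15) = 12 + 120 = 132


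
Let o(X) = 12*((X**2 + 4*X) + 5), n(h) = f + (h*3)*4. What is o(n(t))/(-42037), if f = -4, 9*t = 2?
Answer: -52/126111 ≈ -0.00041234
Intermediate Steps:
t = 2/9 (t = (1/9)*2 = 2/9 ≈ 0.22222)
n(h) = -4 + 12*h (n(h) = -4 + (h*3)*4 = -4 + (3*h)*4 = -4 + 12*h)
o(X) = 60 + 12*X**2 + 48*X (o(X) = 12*(5 + X**2 + 4*X) = 60 + 12*X**2 + 48*X)
o(n(t))/(-42037) = (60 + 12*(-4 + 12*(2/9))**2 + 48*(-4 + 12*(2/9)))/(-42037) = (60 + 12*(-4 + 8/3)**2 + 48*(-4 + 8/3))*(-1/42037) = (60 + 12*(-4/3)**2 + 48*(-4/3))*(-1/42037) = (60 + 12*(16/9) - 64)*(-1/42037) = (60 + 64/3 - 64)*(-1/42037) = (52/3)*(-1/42037) = -52/126111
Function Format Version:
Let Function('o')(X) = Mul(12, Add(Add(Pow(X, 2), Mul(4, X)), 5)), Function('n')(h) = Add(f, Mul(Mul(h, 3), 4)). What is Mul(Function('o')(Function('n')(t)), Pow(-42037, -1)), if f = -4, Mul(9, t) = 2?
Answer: Rational(-52, 126111) ≈ -0.00041234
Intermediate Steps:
t = Rational(2, 9) (t = Mul(Rational(1, 9), 2) = Rational(2, 9) ≈ 0.22222)
Function('n')(h) = Add(-4, Mul(12, h)) (Function('n')(h) = Add(-4, Mul(Mul(h, 3), 4)) = Add(-4, Mul(Mul(3, h), 4)) = Add(-4, Mul(12, h)))
Function('o')(X) = Add(60, Mul(12, Pow(X, 2)), Mul(48, X)) (Function('o')(X) = Mul(12, Add(5, Pow(X, 2), Mul(4, X))) = Add(60, Mul(12, Pow(X, 2)), Mul(48, X)))
Mul(Function('o')(Function('n')(t)), Pow(-42037, -1)) = Mul(Add(60, Mul(12, Pow(Add(-4, Mul(12, Rational(2, 9))), 2)), Mul(48, Add(-4, Mul(12, Rational(2, 9))))), Pow(-42037, -1)) = Mul(Add(60, Mul(12, Pow(Add(-4, Rational(8, 3)), 2)), Mul(48, Add(-4, Rational(8, 3)))), Rational(-1, 42037)) = Mul(Add(60, Mul(12, Pow(Rational(-4, 3), 2)), Mul(48, Rational(-4, 3))), Rational(-1, 42037)) = Mul(Add(60, Mul(12, Rational(16, 9)), -64), Rational(-1, 42037)) = Mul(Add(60, Rational(64, 3), -64), Rational(-1, 42037)) = Mul(Rational(52, 3), Rational(-1, 42037)) = Rational(-52, 126111)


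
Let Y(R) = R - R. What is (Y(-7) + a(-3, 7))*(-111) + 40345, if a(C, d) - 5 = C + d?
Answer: 39346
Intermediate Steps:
a(C, d) = 5 + C + d (a(C, d) = 5 + (C + d) = 5 + C + d)
Y(R) = 0
(Y(-7) + a(-3, 7))*(-111) + 40345 = (0 + (5 - 3 + 7))*(-111) + 40345 = (0 + 9)*(-111) + 40345 = 9*(-111) + 40345 = -999 + 40345 = 39346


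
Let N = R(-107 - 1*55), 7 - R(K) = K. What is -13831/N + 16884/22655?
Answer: -310487909/3828695 ≈ -81.095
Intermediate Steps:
R(K) = 7 - K
N = 169 (N = 7 - (-107 - 1*55) = 7 - (-107 - 55) = 7 - 1*(-162) = 7 + 162 = 169)
-13831/N + 16884/22655 = -13831/169 + 16884/22655 = -310487909/3828695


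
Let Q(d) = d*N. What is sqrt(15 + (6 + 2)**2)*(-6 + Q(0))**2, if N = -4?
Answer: 36*sqrt(79) ≈ 319.98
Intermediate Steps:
Q(d) = -4*d (Q(d) = d*(-4) = -4*d)
sqrt(15 + (6 + 2)**2)*(-6 + Q(0))**2 = sqrt(15 + (6 + 2)**2)*(-6 - 4*0)**2 = sqrt(15 + 8**2)*(-6 + 0)**2 = sqrt(15 + 64)*(-6)**2 = sqrt(79)*36 = 36*sqrt(79)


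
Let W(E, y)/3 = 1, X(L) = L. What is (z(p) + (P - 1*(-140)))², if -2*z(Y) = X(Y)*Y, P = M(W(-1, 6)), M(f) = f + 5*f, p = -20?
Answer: 1764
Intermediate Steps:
W(E, y) = 3 (W(E, y) = 3*1 = 3)
M(f) = 6*f
P = 18 (P = 6*3 = 18)
z(Y) = -Y²/2 (z(Y) = -Y*Y/2 = -Y²/2)
(z(p) + (P - 1*(-140)))² = (-½*(-20)² + (18 - 1*(-140)))² = (-½*400 + (18 + 140))² = (-200 + 158)² = (-42)² = 1764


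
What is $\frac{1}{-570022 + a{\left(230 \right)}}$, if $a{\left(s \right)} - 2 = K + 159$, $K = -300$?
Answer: $- \frac{1}{570161} \approx -1.7539 \cdot 10^{-6}$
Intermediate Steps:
$a{\left(s \right)} = -139$ ($a{\left(s \right)} = 2 + \left(-300 + 159\right) = 2 - 141 = -139$)
$\frac{1}{-570022 + a{\left(230 \right)}} = \frac{1}{-570022 - 139} = \frac{1}{-570161} = - \frac{1}{570161}$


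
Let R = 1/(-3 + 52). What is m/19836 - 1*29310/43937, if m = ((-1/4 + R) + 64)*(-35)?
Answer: -656029355/841481424 ≈ -0.77961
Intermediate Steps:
R = 1/49 ≈ 0.020408
m = -62495/28 (m = ((-1/4 + 1/49) + 64)*(-35) = (-45/196 + 64)*(-35) = (12499/196)*(-35) = -62495/28 ≈ -2232.0)
m/19836 - 1*29310/43937 = -62495/28/19836 - 1*29310/43937 = -62495/28*1/19836 - 29310*1/43937 = -2155/19152 - 29310/43937 = -656029355/841481424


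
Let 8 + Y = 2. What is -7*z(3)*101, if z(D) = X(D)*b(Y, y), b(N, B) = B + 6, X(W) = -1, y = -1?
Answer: 3535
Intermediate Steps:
Y = -6 (Y = -8 + 2 = -6)
b(N, B) = 6 + B
z(D) = -5 (z(D) = -(6 - 1) = -1*5 = -5)
-7*z(3)*101 = -7*(-5)*101 = 35*101 = 3535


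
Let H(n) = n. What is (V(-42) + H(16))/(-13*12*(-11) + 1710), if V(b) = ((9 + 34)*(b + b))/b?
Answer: 17/571 ≈ 0.029772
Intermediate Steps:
V(b) = 86 (V(b) = (43*(2*b))/b = (86*b)/b = 86)
(V(-42) + H(16))/(-13*12*(-11) + 1710) = (86 + 16)/(-13*12*(-11) + 1710) = 102/(-156*(-11) + 1710) = 102/(1716 + 1710) = 102/3426 = 102*(1/3426) = 17/571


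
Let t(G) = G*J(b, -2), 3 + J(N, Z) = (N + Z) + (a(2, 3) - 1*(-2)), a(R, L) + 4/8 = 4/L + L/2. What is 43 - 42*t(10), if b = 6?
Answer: -2197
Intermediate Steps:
a(R, L) = -½ + L/2 + 4/L (a(R, L) = -½ + (4/L + L/2) = -½ + (L/2 + 4/L) = -½ + L/2 + 4/L)
J(N, Z) = 4/3 + N + Z (J(N, Z) = -3 + ((N + Z) + ((½)*(8 + 3*(-1 + 3))/3 - 1*(-2))) = -3 + ((N + Z) + ((½)*(⅓)*(8 + 3*2) + 2)) = -3 + ((N + Z) + ((½)*(⅓)*(8 + 6) + 2)) = -3 + ((N + Z) + ((½)*(⅓)*14 + 2)) = -3 + ((N + Z) + (7/3 + 2)) = -3 + ((N + Z) + 13/3) = -3 + (13/3 + N + Z) = 4/3 + N + Z)
t(G) = 16*G/3 (t(G) = G*(4/3 + 6 - 2) = G*(16/3) = 16*G/3)
43 - 42*t(10) = 43 - 224*10 = 43 - 42*160/3 = 43 - 2240 = -2197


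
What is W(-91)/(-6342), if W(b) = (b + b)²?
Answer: -2366/453 ≈ -5.2230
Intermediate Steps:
W(b) = 4*b² (W(b) = (2*b)² = 4*b²)
W(-91)/(-6342) = (4*(-91)²)/(-6342) = (4*8281)*(-1/6342) = 33124*(-1/6342) = -2366/453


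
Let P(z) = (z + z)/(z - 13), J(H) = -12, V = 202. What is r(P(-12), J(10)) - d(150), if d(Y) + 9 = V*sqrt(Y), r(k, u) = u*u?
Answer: 153 - 1010*sqrt(6) ≈ -2321.0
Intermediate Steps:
P(z) = 2*z/(-13 + z) (P(z) = (2*z)/(-13 + z) = 2*z/(-13 + z))
r(k, u) = u**2
d(Y) = -9 + 202*sqrt(Y)
r(P(-12), J(10)) - d(150) = (-12)**2 - (-9 + 202*sqrt(150)) = 144 - (-9 + 202*(5*sqrt(6))) = 144 - (-9 + 1010*sqrt(6)) = 144 + (9 - 1010*sqrt(6)) = 153 - 1010*sqrt(6)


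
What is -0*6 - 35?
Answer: -35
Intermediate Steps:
-0*6 - 35 = -9*0 - 35 = 0 - 35 = -35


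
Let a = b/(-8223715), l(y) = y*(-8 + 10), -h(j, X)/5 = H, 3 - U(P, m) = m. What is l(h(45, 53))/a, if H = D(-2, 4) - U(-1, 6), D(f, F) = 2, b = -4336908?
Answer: -205592875/2168454 ≈ -94.811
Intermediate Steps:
U(P, m) = 3 - m
H = 5 (H = 2 - (3 - 1*6) = 2 - (3 - 6) = 2 - 1*(-3) = 2 + 3 = 5)
h(j, X) = -25 (h(j, X) = -5*5 = -25)
l(y) = 2*y (l(y) = y*2 = 2*y)
a = 4336908/8223715 (a = -4336908/(-8223715) = -4336908*(-1/8223715) = 4336908/8223715 ≈ 0.52737)
l(h(45, 53))/a = (2*(-25))/(4336908/8223715) = -50*8223715/4336908 = -205592875/2168454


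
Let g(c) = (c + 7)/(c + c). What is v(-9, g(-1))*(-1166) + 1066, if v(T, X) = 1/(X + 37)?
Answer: 17539/17 ≈ 1031.7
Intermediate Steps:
g(c) = (7 + c)/(2*c) (g(c) = (7 + c)/((2*c)) = (7 + c)*(1/(2*c)) = (7 + c)/(2*c))
v(T, X) = 1/(37 + X)
v(-9, g(-1))*(-1166) + 1066 = -1166/(37 + (½)*(7 - 1)/(-1)) + 1066 = -1166/(37 + (½)*(-1)*6) + 1066 = -1166/(37 - 3) + 1066 = -1166/34 + 1066 = (1/34)*(-1166) + 1066 = -583/17 + 1066 = 17539/17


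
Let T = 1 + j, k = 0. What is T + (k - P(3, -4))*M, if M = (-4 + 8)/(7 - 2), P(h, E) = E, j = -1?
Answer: 16/5 ≈ 3.2000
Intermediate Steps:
T = 0 (T = 1 - 1 = 0)
M = ⅘ (M = 4/5 = 4*(⅕) = ⅘ ≈ 0.80000)
T + (k - P(3, -4))*M = 0 + (0 - 1*(-4))*(⅘) = 0 + (0 + 4)*(⅘) = 0 + 4*(⅘) = 0 + 16/5 = 16/5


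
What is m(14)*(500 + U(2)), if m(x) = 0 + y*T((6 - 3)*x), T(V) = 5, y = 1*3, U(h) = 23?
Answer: 7845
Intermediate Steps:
y = 3
m(x) = 15 (m(x) = 0 + 3*5 = 0 + 15 = 15)
m(14)*(500 + U(2)) = 15*(500 + 23) = 15*523 = 7845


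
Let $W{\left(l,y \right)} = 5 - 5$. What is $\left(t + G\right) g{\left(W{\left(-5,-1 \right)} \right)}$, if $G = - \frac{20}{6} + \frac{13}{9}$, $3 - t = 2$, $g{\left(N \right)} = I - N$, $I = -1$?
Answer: $\frac{8}{9} \approx 0.88889$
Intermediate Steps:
$W{\left(l,y \right)} = 0$
$g{\left(N \right)} = -1 - N$
$t = 1$ ($t = 3 - 2 = 1$)
$G = - \frac{17}{9}$ ($G = \left(-20\right) \frac{1}{6} + 13 \cdot \frac{1}{9} = - \frac{10}{3} + \frac{13}{9} = - \frac{17}{9} \approx -1.8889$)
$\left(t + G\right) g{\left(W{\left(-5,-1 \right)} \right)} = \left(1 - \frac{17}{9}\right) \left(-1 - 0\right) = - \frac{8 \left(-1 + 0\right)}{9} = \left(- \frac{8}{9}\right) \left(-1\right) = \frac{8}{9}$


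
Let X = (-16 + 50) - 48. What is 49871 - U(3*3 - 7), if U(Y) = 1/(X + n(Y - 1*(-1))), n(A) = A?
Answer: 548582/11 ≈ 49871.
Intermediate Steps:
X = -14 (X = 34 - 48 = -14)
U(Y) = 1/(-13 + Y) (U(Y) = 1/(-14 + (Y - 1*(-1))) = 1/(-14 + (Y + 1)) = 1/(-14 + (1 + Y)) = 1/(-13 + Y))
49871 - U(3*3 - 7) = 49871 - 1/(-13 + (3*3 - 7)) = 49871 - 1/(-13 + (9 - 7)) = 49871 - 1/(-13 + 2) = 49871 - 1/(-11) = 49871 - 1*(-1/11) = 49871 + 1/11 = 548582/11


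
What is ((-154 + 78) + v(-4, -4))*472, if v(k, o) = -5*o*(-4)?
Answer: -73632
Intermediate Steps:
v(k, o) = 20*o
((-154 + 78) + v(-4, -4))*472 = ((-154 + 78) + 20*(-4))*472 = (-76 - 80)*472 = -156*472 = -73632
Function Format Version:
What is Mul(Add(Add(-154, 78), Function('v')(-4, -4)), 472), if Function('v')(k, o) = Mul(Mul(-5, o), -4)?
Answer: -73632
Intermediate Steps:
Function('v')(k, o) = Mul(20, o)
Mul(Add(Add(-154, 78), Function('v')(-4, -4)), 472) = Mul(Add(Add(-154, 78), Mul(20, -4)), 472) = Mul(Add(-76, -80), 472) = Mul(-156, 472) = -73632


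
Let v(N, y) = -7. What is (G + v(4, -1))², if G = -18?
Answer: 625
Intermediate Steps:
(G + v(4, -1))² = (-18 - 7)² = (-25)² = 625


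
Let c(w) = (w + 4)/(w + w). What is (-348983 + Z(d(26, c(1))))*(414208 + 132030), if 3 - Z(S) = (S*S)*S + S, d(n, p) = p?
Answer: -762544151215/4 ≈ -1.9064e+11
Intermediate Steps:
c(w) = (4 + w)/(2*w) (c(w) = (4 + w)/((2*w)) = (4 + w)*(1/(2*w)) = (4 + w)/(2*w))
Z(S) = 3 - S - S³ (Z(S) = 3 - ((S*S)*S + S) = 3 - (S²*S + S) = 3 - (S³ + S) = 3 - (S + S³) = 3 + (-S - S³) = 3 - S - S³)
(-348983 + Z(d(26, c(1))))*(414208 + 132030) = (-348983 + (3 - (4 + 1)/(2*1) - ((½)*(4 + 1)/1)³))*(414208 + 132030) = (-348983 + (3 - 5/2 - ((½)*1*5)³))*546238 = (-348983 + (3 - 1*5/2 - (5/2)³))*546238 = (-348983 + (3 - 5/2 - 1*125/8))*546238 = (-348983 + (3 - 5/2 - 125/8))*546238 = (-348983 - 121/8)*546238 = -2791985/8*546238 = -762544151215/4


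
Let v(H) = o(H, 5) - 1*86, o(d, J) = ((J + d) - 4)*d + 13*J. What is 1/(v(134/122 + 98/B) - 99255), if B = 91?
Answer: -628849/62425269774 ≈ -1.0074e-5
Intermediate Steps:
o(d, J) = 13*J + d*(-4 + J + d) (o(d, J) = (-4 + J + d)*d + 13*J = d*(-4 + J + d) + 13*J = 13*J + d*(-4 + J + d))
v(H) = -21 + H + H² (v(H) = (H² - 4*H + 13*5 + 5*H) - 1*86 = (H² - 4*H + 65 + 5*H) - 86 = (65 + H + H²) - 86 = -21 + H + H²)
1/(v(134/122 + 98/B) - 99255) = 1/((-21 + (134/122 + 98/91) + (134/122 + 98/91)²) - 99255) = 1/((-21 + (134*(1/122) + 98*(1/91)) + (134*(1/122) + 98*(1/91))²) - 99255) = 1/((-21 + (67/61 + 14/13) + (67/61 + 14/13)²) - 99255) = 1/((-21 + 1725/793 + (1725/793)²) - 99255) = 1/((-21 + 1725/793 + 2975625/628849) - 99255) = 1/(-8862279/628849 - 99255) = 1/(-62425269774/628849) = -628849/62425269774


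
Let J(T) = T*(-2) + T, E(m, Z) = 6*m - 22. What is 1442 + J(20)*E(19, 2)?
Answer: -398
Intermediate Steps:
E(m, Z) = -22 + 6*m
J(T) = -T (J(T) = -2*T + T = -T)
1442 + J(20)*E(19, 2) = 1442 + (-1*20)*(-22 + 6*19) = 1442 - 20*(-22 + 114) = 1442 - 20*92 = 1442 - 1840 = -398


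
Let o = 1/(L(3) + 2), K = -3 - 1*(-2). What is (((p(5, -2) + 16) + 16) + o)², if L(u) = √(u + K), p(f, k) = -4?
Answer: 1683/2 - 29*√2 ≈ 800.49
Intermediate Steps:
K = -1 (K = -3 + 2 = -1)
L(u) = √(-1 + u) (L(u) = √(u - 1) = √(-1 + u))
o = 1/(2 + √2) (o = 1/(√(-1 + 3) + 2) = 1/(√2 + 2) = 1/(2 + √2) ≈ 0.29289)
(((p(5, -2) + 16) + 16) + o)² = (((-4 + 16) + 16) + (1 - √2/2))² = ((12 + 16) + (1 - √2/2))² = (28 + (1 - √2/2))² = (29 - √2/2)²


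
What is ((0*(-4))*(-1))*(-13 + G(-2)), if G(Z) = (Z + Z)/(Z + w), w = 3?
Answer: 0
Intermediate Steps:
G(Z) = 2*Z/(3 + Z) (G(Z) = (Z + Z)/(Z + 3) = (2*Z)/(3 + Z) = 2*Z/(3 + Z))
((0*(-4))*(-1))*(-13 + G(-2)) = ((0*(-4))*(-1))*(-13 + 2*(-2)/(3 - 2)) = (0*(-1))*(-13 + 2*(-2)/1) = 0*(-13 + 2*(-2)*1) = 0*(-13 - 4) = 0*(-17) = 0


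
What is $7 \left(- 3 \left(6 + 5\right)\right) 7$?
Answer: $-1617$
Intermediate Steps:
$7 \left(- 3 \left(6 + 5\right)\right) 7 = 7 \left(\left(-3\right) 11\right) 7 = 7 \left(-33\right) 7 = \left(-231\right) 7 = -1617$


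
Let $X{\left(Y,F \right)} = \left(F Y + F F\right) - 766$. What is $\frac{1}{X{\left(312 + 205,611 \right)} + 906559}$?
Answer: $\frac{1}{1595001} \approx 6.2696 \cdot 10^{-7}$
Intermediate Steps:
$X{\left(Y,F \right)} = -766 + F^{2} + F Y$ ($X{\left(Y,F \right)} = \left(F Y + F^{2}\right) - 766 = \left(F^{2} + F Y\right) - 766 = -766 + F^{2} + F Y$)
$\frac{1}{X{\left(312 + 205,611 \right)} + 906559} = \frac{1}{\left(-766 + 611^{2} + 611 \left(312 + 205\right)\right) + 906559} = \frac{1}{\left(-766 + 373321 + 611 \cdot 517\right) + 906559} = \frac{1}{\left(-766 + 373321 + 315887\right) + 906559} = \frac{1}{688442 + 906559} = \frac{1}{1595001}$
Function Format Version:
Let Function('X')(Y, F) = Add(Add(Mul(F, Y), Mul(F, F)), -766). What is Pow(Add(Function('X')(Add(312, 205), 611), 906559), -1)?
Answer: Rational(1, 1595001) ≈ 6.2696e-7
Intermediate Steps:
Function('X')(Y, F) = Add(-766, Pow(F, 2), Mul(F, Y)) (Function('X')(Y, F) = Add(Add(Mul(F, Y), Pow(F, 2)), -766) = Add(Add(Pow(F, 2), Mul(F, Y)), -766) = Add(-766, Pow(F, 2), Mul(F, Y)))
Pow(Add(Function('X')(Add(312, 205), 611), 906559), -1) = Pow(Add(Add(-766, Pow(611, 2), Mul(611, Add(312, 205))), 906559), -1) = Pow(Add(Add(-766, 373321, Mul(611, 517)), 906559), -1) = Pow(Add(Add(-766, 373321, 315887), 906559), -1) = Pow(Add(688442, 906559), -1) = Pow(1595001, -1) = Rational(1, 1595001)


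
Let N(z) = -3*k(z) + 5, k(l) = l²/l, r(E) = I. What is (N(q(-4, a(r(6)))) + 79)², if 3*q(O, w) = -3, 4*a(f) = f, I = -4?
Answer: 7569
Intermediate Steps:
r(E) = -4
a(f) = f/4
k(l) = l
q(O, w) = -1 (q(O, w) = (⅓)*(-3) = -1)
N(z) = 5 - 3*z (N(z) = -3*z + 5 = 5 - 3*z)
(N(q(-4, a(r(6)))) + 79)² = ((5 - 3*(-1)) + 79)² = ((5 + 3) + 79)² = (8 + 79)² = 87² = 7569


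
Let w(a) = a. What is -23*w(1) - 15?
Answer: -38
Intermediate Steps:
-23*w(1) - 15 = -23*1 - 15 = -23 - 15 = -38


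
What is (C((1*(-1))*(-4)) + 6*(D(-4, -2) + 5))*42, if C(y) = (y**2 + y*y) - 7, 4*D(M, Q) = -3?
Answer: 2121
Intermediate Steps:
D(M, Q) = -3/4 (D(M, Q) = (1/4)*(-3) = -3/4)
C(y) = -7 + 2*y**2 (C(y) = (y**2 + y**2) - 7 = 2*y**2 - 7 = -7 + 2*y**2)
(C((1*(-1))*(-4)) + 6*(D(-4, -2) + 5))*42 = ((-7 + 2*((1*(-1))*(-4))**2) + 6*(-3/4 + 5))*42 = ((-7 + 2*(-1*(-4))**2) + 6*(17/4))*42 = ((-7 + 2*4**2) + 51/2)*42 = ((-7 + 2*16) + 51/2)*42 = ((-7 + 32) + 51/2)*42 = (25 + 51/2)*42 = (101/2)*42 = 2121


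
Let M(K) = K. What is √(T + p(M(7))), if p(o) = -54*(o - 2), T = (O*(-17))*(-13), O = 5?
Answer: √835 ≈ 28.896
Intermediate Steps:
T = 1105 (T = (5*(-17))*(-13) = -85*(-13) = 1105)
p(o) = 108 - 54*o (p(o) = -54*(-2 + o) = 108 - 54*o)
√(T + p(M(7))) = √(1105 + (108 - 54*7)) = √(1105 + (108 - 378)) = √(1105 - 270) = √835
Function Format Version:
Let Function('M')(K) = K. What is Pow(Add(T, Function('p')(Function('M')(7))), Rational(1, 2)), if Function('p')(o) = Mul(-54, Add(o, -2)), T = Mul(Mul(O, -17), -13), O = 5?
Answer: Pow(835, Rational(1, 2)) ≈ 28.896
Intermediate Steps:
T = 1105 (T = Mul(Mul(5, -17), -13) = Mul(-85, -13) = 1105)
Function('p')(o) = Add(108, Mul(-54, o)) (Function('p')(o) = Mul(-54, Add(-2, o)) = Add(108, Mul(-54, o)))
Pow(Add(T, Function('p')(Function('M')(7))), Rational(1, 2)) = Pow(Add(1105, Add(108, Mul(-54, 7))), Rational(1, 2)) = Pow(Add(1105, Add(108, -378)), Rational(1, 2)) = Pow(Add(1105, -270), Rational(1, 2)) = Pow(835, Rational(1, 2))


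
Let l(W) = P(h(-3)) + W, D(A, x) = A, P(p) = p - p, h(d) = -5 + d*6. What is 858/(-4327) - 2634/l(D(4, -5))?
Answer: -5700375/8654 ≈ -658.70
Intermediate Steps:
h(d) = -5 + 6*d
P(p) = 0
l(W) = W (l(W) = 0 + W = W)
858/(-4327) - 2634/l(D(4, -5)) = 858/(-4327) - 2634/4 = 858*(-1/4327) - 2634*¼ = -858/4327 - 1317/2 = -5700375/8654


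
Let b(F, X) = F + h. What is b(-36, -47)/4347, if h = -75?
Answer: -37/1449 ≈ -0.025535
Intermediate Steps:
b(F, X) = -75 + F (b(F, X) = F - 75 = -75 + F)
b(-36, -47)/4347 = (-75 - 36)/4347 = -111*1/4347 = -37/1449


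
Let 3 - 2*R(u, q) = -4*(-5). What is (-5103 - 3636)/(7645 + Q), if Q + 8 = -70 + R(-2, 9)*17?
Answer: -17478/14845 ≈ -1.1774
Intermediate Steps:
R(u, q) = -17/2 (R(u, q) = 3/2 - (-2)*(-5) = 3/2 - ½*20 = 3/2 - 10 = -17/2)
Q = -445/2 (Q = -8 + (-70 - 17/2*17) = -8 + (-70 - 289/2) = -8 - 429/2 = -445/2 ≈ -222.50)
(-5103 - 3636)/(7645 + Q) = (-5103 - 3636)/(7645 - 445/2) = -8739/14845/2 = -8739*2/14845 = -17478/14845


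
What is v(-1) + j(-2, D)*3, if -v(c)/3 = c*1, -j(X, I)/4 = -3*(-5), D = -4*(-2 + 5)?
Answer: -177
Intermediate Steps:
D = -12 (D = -4*3 = -12)
j(X, I) = -60 (j(X, I) = -(-12)*(-5) = -4*15 = -60)
v(c) = -3*c
v(-1) + j(-2, D)*3 = -3*(-1) - 60*3 = 3 - 180 = -177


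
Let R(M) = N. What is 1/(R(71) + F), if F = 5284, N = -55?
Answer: 1/5229 ≈ 0.00019124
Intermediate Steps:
R(M) = -55
1/(R(71) + F) = 1/(-55 + 5284) = 1/5229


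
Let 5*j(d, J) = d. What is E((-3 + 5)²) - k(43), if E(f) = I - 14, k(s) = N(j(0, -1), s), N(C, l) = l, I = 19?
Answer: -38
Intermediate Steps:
j(d, J) = d/5
k(s) = s
E(f) = 5 (E(f) = 19 - 14 = 5)
E((-3 + 5)²) - k(43) = 5 - 1*43 = 5 - 43 = -38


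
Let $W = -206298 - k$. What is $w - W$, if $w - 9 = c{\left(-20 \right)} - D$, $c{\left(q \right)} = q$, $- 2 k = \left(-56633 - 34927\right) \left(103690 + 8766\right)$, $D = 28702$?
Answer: $5148413265$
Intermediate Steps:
$k = 5148235680$ ($k = - \frac{\left(-56633 - 34927\right) \left(103690 + 8766\right)}{2} = - \frac{\left(-91560\right) 112456}{2} = \left(- \frac{1}{2}\right) \left(-10296471360\right) = 5148235680$)
$w = -28713$ ($w = 9 - 28722 = -28713$)
$W = -5148441978$ ($W = -206298 - 5148235680 = -5148441978$)
$w - W = -28713 - -5148441978 = -28713 + 5148441978 = 5148413265$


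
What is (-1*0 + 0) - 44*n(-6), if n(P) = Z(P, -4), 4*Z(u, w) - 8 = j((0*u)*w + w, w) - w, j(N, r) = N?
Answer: -88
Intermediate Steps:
Z(u, w) = 2 (Z(u, w) = 2 + (((0*u)*w + w) - w)/4 = 2 + ((0*w + w) - w)/4 = 2 + ((0 + w) - w)/4 = 2 + (w - w)/4 = 2 + (¼)*0 = 2 + 0 = 2)
n(P) = 2
(-1*0 + 0) - 44*n(-6) = (-1*0 + 0) - 44*2 = (0 + 0) - 88 = 0 - 88 = -88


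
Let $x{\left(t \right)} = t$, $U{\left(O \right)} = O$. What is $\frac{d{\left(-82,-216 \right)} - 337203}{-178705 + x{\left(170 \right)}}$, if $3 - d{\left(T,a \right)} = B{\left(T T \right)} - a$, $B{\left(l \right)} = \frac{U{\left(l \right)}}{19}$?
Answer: $\frac{916804}{484595} \approx 1.8919$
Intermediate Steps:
$B{\left(l \right)} = \frac{l}{19}$
$d{\left(T,a \right)} = 3 + a - \frac{T^{2}}{19}$ ($d{\left(T,a \right)} = 3 - \left(\frac{T T}{19} - a\right) = 3 - \left(\frac{T^{2}}{19} - a\right) = 3 - \left(- a + \frac{T^{2}}{19}\right) = 3 + a - \frac{T^{2}}{19}$)
$\frac{d{\left(-82,-216 \right)} - 337203}{-178705 + x{\left(170 \right)}} = \frac{\left(3 - 216 - \frac{\left(-82\right)^{2}}{19}\right) - 337203}{-178705 + 170} = \frac{\left(3 - 216 - \frac{6724}{19}\right) - 337203}{-178535} = \left(\left(3 - 216 - \frac{6724}{19}\right) - 337203\right) \left(- \frac{1}{178535}\right) = \left(- \frac{10771}{19} - 337203\right) \left(- \frac{1}{178535}\right) = \left(- \frac{6417628}{19}\right) \left(- \frac{1}{178535}\right) = \frac{916804}{484595}$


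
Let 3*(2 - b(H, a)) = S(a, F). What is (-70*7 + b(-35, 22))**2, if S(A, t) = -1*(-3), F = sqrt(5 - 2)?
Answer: 239121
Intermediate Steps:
F = sqrt(3) ≈ 1.7320
S(A, t) = 3
b(H, a) = 1 (b(H, a) = 2 - 1/3*3 = 2 - 1 = 1)
(-70*7 + b(-35, 22))**2 = (-70*7 + 1)**2 = (-2*245 + 1)**2 = (-490 + 1)**2 = (-489)**2 = 239121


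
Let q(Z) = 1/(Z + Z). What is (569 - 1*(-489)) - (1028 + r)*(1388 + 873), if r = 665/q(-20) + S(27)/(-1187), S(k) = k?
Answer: 68631629497/1187 ≈ 5.7819e+7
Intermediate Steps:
q(Z) = 1/(2*Z)
r = -31574227/1187 (r = 665/(((1/2)/(-20))) + 27/(-1187) = 665/(((1/2)*(-1/20))) + 27*(-1/1187) = 665/(-1/40) - 27/1187 = 665*(-40) - 27/1187 = -26600 - 27/1187 = -31574227/1187 ≈ -26600.)
(569 - 1*(-489)) - (1028 + r)*(1388 + 873) = (569 - 1*(-489)) - (1028 - 31574227/1187)*(1388 + 873) = (569 + 489) - (-30353991)*2261/1187 = 1058 - 1*(-68630373651/1187) = 1058 + 68630373651/1187 = 68631629497/1187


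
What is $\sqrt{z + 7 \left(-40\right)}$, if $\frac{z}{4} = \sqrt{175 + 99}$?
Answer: $2 \sqrt{-70 + \sqrt{274}} \approx 14.621 i$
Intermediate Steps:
$z = 4 \sqrt{274}$ ($z = 4 \sqrt{175 + 99} = 4 \sqrt{274} \approx 66.212$)
$\sqrt{z + 7 \left(-40\right)} = \sqrt{4 \sqrt{274} + 7 \left(-40\right)} = \sqrt{4 \sqrt{274} - 280} = \sqrt{-280 + 4 \sqrt{274}}$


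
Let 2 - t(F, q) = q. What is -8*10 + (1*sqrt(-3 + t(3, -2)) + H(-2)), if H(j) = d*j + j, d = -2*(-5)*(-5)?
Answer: 19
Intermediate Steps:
t(F, q) = 2 - q
d = -50 (d = 10*(-5) = -50)
H(j) = -49*j (H(j) = -50*j + j = -49*j)
-8*10 + (1*sqrt(-3 + t(3, -2)) + H(-2)) = -8*10 + (1*sqrt(-3 + (2 - 1*(-2))) - 49*(-2)) = -80 + (1*sqrt(-3 + (2 + 2)) + 98) = -80 + (1*sqrt(-3 + 4) + 98) = -80 + (1*sqrt(1) + 98) = -80 + (1*1 + 98) = -80 + (1 + 98) = -80 + 99 = 19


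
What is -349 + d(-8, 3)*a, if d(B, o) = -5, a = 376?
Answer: -2229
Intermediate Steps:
-349 + d(-8, 3)*a = -349 - 5*376 = -349 - 1880 = -2229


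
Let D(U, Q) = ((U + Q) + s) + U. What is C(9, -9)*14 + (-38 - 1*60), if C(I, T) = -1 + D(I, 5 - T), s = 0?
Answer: 336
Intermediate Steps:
D(U, Q) = Q + 2*U (D(U, Q) = ((U + Q) + 0) + U = ((Q + U) + 0) + U = (Q + U) + U = Q + 2*U)
C(I, T) = 4 - T + 2*I (C(I, T) = -1 + ((5 - T) + 2*I) = -1 + (5 - T + 2*I) = 4 - T + 2*I)
C(9, -9)*14 + (-38 - 1*60) = (4 - 1*(-9) + 2*9)*14 + (-38 - 1*60) = (4 + 9 + 18)*14 + (-38 - 60) = 31*14 - 98 = 434 - 98 = 336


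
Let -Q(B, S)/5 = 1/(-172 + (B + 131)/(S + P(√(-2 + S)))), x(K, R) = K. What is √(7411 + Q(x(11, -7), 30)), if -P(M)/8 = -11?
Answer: √752559852534/10077 ≈ 86.087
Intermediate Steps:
P(M) = 88 (P(M) = -8*(-11) = 88)
Q(B, S) = -5/(-172 + (131 + B)/(88 + S)) (Q(B, S) = -5/(-172 + (B + 131)/(S + 88)) = -5/(-172 + (131 + B)/(88 + S)))
√(7411 + Q(x(11, -7), 30)) = √(7411 + 5*(88 + 30)/(15005 - 1*11 + 172*30)) = √(7411 + 5*118/(15005 - 11 + 5160)) = √(7411 + 5*118/20154) = √(7411 + 5*(1/20154)*118) = √(7411 + 295/10077) = √(74680942/10077) = √752559852534/10077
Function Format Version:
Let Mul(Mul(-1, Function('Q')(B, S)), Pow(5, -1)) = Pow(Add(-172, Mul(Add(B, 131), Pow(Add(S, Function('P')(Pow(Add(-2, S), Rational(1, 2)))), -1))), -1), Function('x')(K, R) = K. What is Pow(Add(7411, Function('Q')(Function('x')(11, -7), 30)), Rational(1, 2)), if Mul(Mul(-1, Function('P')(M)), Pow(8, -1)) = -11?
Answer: Mul(Rational(1, 10077), Pow(752559852534, Rational(1, 2))) ≈ 86.087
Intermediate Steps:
Function('P')(M) = 88 (Function('P')(M) = Mul(-8, -11) = 88)
Function('Q')(B, S) = Mul(-5, Pow(Add(-172, Mul(Pow(Add(88, S), -1), Add(131, B))), -1)) (Function('Q')(B, S) = Mul(-5, Pow(Add(-172, Mul(Add(B, 131), Pow(Add(S, 88), -1))), -1)) = Mul(-5, Pow(Add(-172, Mul(Add(131, B), Pow(Add(88, S), -1))), -1)) = Mul(-5, Pow(Add(-172, Mul(Pow(Add(88, S), -1), Add(131, B))), -1)))
Pow(Add(7411, Function('Q')(Function('x')(11, -7), 30)), Rational(1, 2)) = Pow(Add(7411, Mul(5, Pow(Add(15005, Mul(-1, 11), Mul(172, 30)), -1), Add(88, 30))), Rational(1, 2)) = Pow(Add(7411, Mul(5, Pow(Add(15005, -11, 5160), -1), 118)), Rational(1, 2)) = Pow(Add(7411, Mul(5, Pow(20154, -1), 118)), Rational(1, 2)) = Pow(Add(7411, Mul(5, Rational(1, 20154), 118)), Rational(1, 2)) = Pow(Add(7411, Rational(295, 10077)), Rational(1, 2)) = Pow(Rational(74680942, 10077), Rational(1, 2)) = Mul(Rational(1, 10077), Pow(752559852534, Rational(1, 2)))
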